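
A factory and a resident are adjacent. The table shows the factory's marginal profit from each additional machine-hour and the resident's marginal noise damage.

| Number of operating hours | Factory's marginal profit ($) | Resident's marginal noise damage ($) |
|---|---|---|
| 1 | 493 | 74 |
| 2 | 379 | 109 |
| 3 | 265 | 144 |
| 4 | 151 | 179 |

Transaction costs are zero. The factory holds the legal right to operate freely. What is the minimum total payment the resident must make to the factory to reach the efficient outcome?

$151

Left alone the factory would choose level 4 (marginal profit stays positive).
Efficient level: k* = 3 (marginal profit ≥ marginal noise damage through 3).
The resident must at least cover the factory's forgone profit from cutting 4→3: 151 = 151.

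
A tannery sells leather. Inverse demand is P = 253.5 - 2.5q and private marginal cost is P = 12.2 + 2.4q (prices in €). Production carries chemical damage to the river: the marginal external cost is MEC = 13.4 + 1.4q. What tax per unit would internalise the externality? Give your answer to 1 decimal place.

tax = €64.0 per unit

Social marginal cost = private MC + MEC = 25.6 + 3.8q.
Set SMC = demand: 25.6 + 3.8q = 253.5 - 2.5q → q* = 36.1746.
The Pigouvian tax equals MEC at q*: 13.4 + 1.4×36.1746 = 64.0444.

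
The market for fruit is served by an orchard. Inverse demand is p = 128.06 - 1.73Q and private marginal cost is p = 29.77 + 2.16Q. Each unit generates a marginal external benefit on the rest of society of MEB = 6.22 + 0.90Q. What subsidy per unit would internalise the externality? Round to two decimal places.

subsidy = 37.68 per unit

Social marginal cost = private MC − MEB = 23.55 + 1.26Q.
Set SMC = demand: 23.55 + 1.26Q = 128.06 - 1.73Q → Q* = 34.9532.
The Pigouvian subsidy equals MEB at Q*: 6.22 + 0.90×34.9532 = 37.6779.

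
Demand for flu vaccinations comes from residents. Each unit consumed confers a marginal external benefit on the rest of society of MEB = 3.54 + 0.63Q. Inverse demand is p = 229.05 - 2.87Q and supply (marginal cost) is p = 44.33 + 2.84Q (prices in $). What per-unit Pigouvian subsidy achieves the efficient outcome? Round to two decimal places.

Social marginal benefit = demand + MEB = 232.59 - 2.24Q.
Set SMB = MC: 232.59 - 2.24Q = 44.33 + 2.84Q → Q* = 37.0591.
The Pigouvian subsidy equals MEB at Q*: 3.54 + 0.63×37.0591 = 26.8872.

subsidy = $26.89 per unit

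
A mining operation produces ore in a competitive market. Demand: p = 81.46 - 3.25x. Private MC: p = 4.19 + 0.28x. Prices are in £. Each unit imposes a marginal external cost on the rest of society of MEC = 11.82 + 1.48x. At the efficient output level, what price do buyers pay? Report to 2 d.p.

P = £39.00

Social marginal cost = private MC + MEC = 16.01 + 1.76x.
Set SMC = demand: 16.01 + 1.76x = 81.46 - 3.25x → x* = 13.0639.
Consumer price on the demand curve at x*: 81.46 − 3.25×13.0639 = 39.0023.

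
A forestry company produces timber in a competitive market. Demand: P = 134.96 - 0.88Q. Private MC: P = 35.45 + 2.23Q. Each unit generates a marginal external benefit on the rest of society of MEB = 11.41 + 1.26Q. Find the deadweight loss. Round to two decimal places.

Market equilibrium (private): 35.45 + 2.23Q = 134.96 - 0.88Q → Q_m = 31.9968.
Social marginal cost = private MC − MEB = 24.04 + 0.97Q.
Set SMC = demand: 24.04 + 0.97Q = 134.96 - 0.88Q → Q* = 59.9568.
The welfare-loss triangle has base |Q_m − Q*| and height MEB(Q_m) (the vertical gap between SMC and demand is zero at Q* and MEB at Q_m).
DWL = ½ × 27.9600 × 51.7259 = 723.1281.

DWL = 723.13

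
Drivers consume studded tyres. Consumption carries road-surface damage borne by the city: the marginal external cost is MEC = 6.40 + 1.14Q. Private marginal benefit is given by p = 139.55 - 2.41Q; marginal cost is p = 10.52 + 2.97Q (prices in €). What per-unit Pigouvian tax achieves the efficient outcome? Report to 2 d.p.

tax = €27.84 per unit

Social marginal benefit = demand − MEC = 133.15 - 3.55Q.
Set SMB = MC: 133.15 - 3.55Q = 10.52 + 2.97Q → Q* = 18.8083.
The Pigouvian tax equals MEC at Q*: 6.40 + 1.14×18.8083 = 27.8415.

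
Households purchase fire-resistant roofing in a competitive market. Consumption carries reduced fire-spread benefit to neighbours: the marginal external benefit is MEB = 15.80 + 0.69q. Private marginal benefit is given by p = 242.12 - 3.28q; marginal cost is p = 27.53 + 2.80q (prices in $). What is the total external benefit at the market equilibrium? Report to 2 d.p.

Market equilibrium (private): 27.53 + 2.80q = 242.12 - 3.28q → q_m = 35.2944.
Total external benefit = ∫₀^{q_m} (15.80 + 0.69q) dq = 15.80×35.2944 + ½×0.69×35.2944² = 987.4162.

$987.42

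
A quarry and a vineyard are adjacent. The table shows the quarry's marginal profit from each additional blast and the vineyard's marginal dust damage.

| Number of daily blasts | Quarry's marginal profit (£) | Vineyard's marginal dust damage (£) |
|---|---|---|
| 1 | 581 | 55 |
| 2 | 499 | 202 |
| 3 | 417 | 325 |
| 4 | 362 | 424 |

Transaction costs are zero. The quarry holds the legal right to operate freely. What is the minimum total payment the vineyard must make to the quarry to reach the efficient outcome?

Left alone the quarry would choose level 4 (marginal profit stays positive).
Efficient level: k* = 3 (marginal profit ≥ marginal dust damage through 3).
The vineyard must at least cover the quarry's forgone profit from cutting 4→3: 362 = 362.

£362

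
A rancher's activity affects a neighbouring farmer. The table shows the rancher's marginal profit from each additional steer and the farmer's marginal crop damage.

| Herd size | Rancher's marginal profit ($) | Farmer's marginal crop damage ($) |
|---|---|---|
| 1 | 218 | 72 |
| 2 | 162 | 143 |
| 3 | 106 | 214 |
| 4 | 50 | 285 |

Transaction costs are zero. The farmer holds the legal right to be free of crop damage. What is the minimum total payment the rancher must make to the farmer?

Efficient level: marginal profit ≥ marginal crop damage through level 2, so k* = 2.
With the farmer holding the right, the rancher must at least compensate total damage at k*: 72 + 143 = 215.

$215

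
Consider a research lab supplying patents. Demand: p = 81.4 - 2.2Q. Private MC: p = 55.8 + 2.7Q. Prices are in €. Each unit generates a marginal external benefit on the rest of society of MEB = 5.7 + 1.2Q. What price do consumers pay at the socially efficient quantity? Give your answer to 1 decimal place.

P = €62.8

Social marginal cost = private MC − MEB = 50.1 + 1.5Q.
Set SMC = demand: 50.1 + 1.5Q = 81.4 - 2.2Q → Q* = 8.4595.
Consumer price on the demand curve at Q*: 81.4 − 2.2×8.4595 = 62.7891.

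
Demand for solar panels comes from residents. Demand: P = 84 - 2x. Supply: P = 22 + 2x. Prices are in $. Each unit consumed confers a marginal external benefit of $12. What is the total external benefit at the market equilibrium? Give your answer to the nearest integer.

Market equilibrium (private): 22 + 2x = 84 - 2x → x_m = 15.5000.
Total external benefit = MEB × x_m = 12 × 15.5000 = 186.0000.

$186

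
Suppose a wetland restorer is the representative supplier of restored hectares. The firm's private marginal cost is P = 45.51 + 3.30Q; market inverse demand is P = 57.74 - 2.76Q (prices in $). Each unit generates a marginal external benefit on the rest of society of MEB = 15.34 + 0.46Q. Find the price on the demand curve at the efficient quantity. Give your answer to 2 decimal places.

P = $44.15

Social marginal cost = private MC − MEB = 30.17 + 2.84Q.
Set SMC = demand: 30.17 + 2.84Q = 57.74 - 2.76Q → Q* = 4.9232.
Consumer price on the demand curve at Q*: 57.74 − 2.76×4.9232 = 44.1520.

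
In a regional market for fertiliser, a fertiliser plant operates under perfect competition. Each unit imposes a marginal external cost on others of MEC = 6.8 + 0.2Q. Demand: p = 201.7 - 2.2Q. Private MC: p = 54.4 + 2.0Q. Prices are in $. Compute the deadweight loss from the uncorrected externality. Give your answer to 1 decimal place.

DWL = $21.7

Market equilibrium (private): 54.4 + 2.0Q = 201.7 - 2.2Q → Q_m = 35.0714.
Social marginal cost = private MC + MEC = 61.2 + 2.2Q.
Set SMC = demand: 61.2 + 2.2Q = 201.7 - 2.2Q → Q* = 31.9318.
The loss is the area between SMC and demand from Q* to Q_m; with linear curves that's a triangle of height MEC(Q_m).
DWL = ½ × 3.1396 × 13.8143 = 21.6857.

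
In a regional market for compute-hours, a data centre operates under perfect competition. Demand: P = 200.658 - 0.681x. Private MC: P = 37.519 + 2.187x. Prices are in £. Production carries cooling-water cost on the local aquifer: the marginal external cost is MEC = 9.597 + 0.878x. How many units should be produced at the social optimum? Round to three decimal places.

x* = 40.988

Social marginal cost = private MC + MEC = 47.116 + 3.065x.
Set SMC = demand: 47.116 + 3.065x = 200.658 - 0.681x → x* = 40.9883.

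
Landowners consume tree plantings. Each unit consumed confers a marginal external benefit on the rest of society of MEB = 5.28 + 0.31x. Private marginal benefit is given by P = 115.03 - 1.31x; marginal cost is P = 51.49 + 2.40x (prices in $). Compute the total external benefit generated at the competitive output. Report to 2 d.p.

Market equilibrium (private): 51.49 + 2.40x = 115.03 - 1.31x → x_m = 17.1267.
Total external benefit = ∫₀^{x_m} (5.28 + 0.31x) dx = 5.28×17.1267 + ½×0.31×17.1267² = 135.8942.

$135.89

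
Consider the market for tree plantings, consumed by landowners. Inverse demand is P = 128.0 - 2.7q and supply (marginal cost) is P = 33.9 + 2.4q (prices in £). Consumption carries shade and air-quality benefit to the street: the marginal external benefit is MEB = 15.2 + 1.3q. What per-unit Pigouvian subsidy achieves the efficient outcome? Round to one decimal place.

subsidy = £52.6 per unit

Social marginal benefit = demand + MEB = 143.2 - 1.4q.
Set SMB = MC: 143.2 - 1.4q = 33.9 + 2.4q → q* = 28.7632.
The Pigouvian subsidy equals MEB at q*: 15.2 + 1.3×28.7632 = 52.5922.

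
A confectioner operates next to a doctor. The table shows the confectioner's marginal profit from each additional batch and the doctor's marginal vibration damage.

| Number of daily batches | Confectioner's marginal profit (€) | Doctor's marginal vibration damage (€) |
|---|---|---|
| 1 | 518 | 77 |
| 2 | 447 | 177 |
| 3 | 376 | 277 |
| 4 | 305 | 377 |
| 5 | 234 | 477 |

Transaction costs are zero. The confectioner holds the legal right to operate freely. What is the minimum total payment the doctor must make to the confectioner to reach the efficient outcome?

€539

Left alone the confectioner would choose level 5 (marginal profit stays positive).
Efficient level: k* = 3 (marginal profit ≥ marginal vibration damage through 3).
The doctor must at least cover the confectioner's forgone profit from cutting 5→3: 305 + 234 = 539.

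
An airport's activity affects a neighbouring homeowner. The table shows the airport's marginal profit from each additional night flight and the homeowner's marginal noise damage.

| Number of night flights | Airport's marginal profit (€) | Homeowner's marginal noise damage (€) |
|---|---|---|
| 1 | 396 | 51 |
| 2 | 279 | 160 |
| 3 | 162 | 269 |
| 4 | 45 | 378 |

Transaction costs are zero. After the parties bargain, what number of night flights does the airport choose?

Bargaining reaches the level where marginal profit last exceeds marginal noise damage.
That holds through level 2 (279 ≥ 160) but not at 3 (162 < 269).

2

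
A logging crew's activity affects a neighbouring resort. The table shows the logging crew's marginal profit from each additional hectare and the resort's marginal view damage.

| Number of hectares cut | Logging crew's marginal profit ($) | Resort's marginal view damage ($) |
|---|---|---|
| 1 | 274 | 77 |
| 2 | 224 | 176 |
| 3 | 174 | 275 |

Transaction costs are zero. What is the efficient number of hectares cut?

Bargaining reaches the level where marginal profit last exceeds marginal view damage.
That holds through level 2 (224 ≥ 176) but not at 3 (174 < 275).

2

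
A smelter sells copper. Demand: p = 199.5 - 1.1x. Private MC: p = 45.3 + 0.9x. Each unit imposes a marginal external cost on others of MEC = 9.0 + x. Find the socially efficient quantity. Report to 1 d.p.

x* = 48.4

Social marginal cost = private MC + MEC = 54.3 + 1.9x.
Set SMC = demand: 54.3 + 1.9x = 199.5 - 1.1x → x* = 48.4000.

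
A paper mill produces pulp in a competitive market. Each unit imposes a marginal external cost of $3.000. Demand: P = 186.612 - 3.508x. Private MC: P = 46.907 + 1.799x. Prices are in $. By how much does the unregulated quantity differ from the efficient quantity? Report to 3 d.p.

Market equilibrium (private): 46.907 + 1.799x = 186.612 - 3.508x → x_m = 26.3247.
Social marginal cost = private MC + MEC = 49.907 + 1.799x.
Set SMC = demand: 49.907 + 1.799x = 186.612 - 3.508x → x* = 25.7594.
Gap = |26.3247 − 25.7594| = 0.5653.

0.565 units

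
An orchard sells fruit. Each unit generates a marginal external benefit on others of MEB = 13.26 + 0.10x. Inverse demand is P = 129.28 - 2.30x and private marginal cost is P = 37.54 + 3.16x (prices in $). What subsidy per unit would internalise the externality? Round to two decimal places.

subsidy = $15.22 per unit

Social marginal cost = private MC − MEB = 24.28 + 3.06x.
Set SMC = demand: 24.28 + 3.06x = 129.28 - 2.30x → x* = 19.5896.
The Pigouvian subsidy equals MEB at x*: 13.26 + 0.10×19.5896 = 15.2190.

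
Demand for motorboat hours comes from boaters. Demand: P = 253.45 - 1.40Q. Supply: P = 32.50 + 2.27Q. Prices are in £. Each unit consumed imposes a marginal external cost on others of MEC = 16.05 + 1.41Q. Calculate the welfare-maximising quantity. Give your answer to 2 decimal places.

Social marginal benefit = demand − MEC = 237.40 - 2.81Q.
Set SMB = MC: 237.40 - 2.81Q = 32.50 + 2.27Q → Q* = 40.3346.

Q* = 40.33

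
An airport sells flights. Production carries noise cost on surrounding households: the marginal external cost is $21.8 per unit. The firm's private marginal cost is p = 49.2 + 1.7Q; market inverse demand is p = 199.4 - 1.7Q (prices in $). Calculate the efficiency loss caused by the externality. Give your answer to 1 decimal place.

DWL = $69.9

Market equilibrium (private): 49.2 + 1.7Q = 199.4 - 1.7Q → Q_m = 44.1765.
Social marginal cost = private MC + MEC = 71.0 + 1.7Q.
Set SMC = demand: 71.0 + 1.7Q = 199.4 - 1.7Q → Q* = 37.7647.
The loss is the area between SMC and demand from Q* to Q_m; with linear curves that's a triangle of height MEC(Q_m).
DWL = ½ × 6.4118 × 21.8000 = 69.8886.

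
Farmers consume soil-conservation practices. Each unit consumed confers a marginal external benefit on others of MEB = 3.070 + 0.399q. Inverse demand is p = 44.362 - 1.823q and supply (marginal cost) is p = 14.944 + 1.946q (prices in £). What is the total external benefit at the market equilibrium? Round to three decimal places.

£36.116

Market equilibrium (private): 14.944 + 1.946q = 44.362 - 1.823q → q_m = 7.8053.
Total external benefit = ∫₀^{q_m} (3.070 + 0.399q) dq = 3.070×7.8053 + ½×0.399×7.8053² = 36.1164.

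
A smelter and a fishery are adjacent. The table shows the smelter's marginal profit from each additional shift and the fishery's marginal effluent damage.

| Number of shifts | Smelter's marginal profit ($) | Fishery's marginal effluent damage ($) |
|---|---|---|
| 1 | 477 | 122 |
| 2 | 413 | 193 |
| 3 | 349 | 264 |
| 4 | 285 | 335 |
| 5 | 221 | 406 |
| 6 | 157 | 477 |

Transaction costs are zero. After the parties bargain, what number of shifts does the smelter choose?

3

Bargaining reaches the level where marginal profit last exceeds marginal effluent damage.
That holds through level 3 (349 ≥ 264) but not at 4 (285 < 335).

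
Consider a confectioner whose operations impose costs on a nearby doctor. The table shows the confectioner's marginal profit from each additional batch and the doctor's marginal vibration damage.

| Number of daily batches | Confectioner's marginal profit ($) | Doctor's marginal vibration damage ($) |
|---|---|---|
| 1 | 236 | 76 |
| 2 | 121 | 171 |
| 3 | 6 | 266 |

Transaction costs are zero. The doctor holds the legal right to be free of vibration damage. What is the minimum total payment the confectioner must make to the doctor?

$76

Efficient level: marginal profit ≥ marginal vibration damage through level 1, so k* = 1.
With the doctor holding the right, the confectioner must at least compensate total damage at k*: 76 = 76.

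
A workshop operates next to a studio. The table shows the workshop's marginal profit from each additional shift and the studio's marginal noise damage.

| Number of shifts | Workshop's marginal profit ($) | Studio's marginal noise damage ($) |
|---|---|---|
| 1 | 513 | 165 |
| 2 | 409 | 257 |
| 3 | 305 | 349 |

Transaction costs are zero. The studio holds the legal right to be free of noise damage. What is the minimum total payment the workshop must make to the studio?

Efficient level: marginal profit ≥ marginal noise damage through level 2, so k* = 2.
With the studio holding the right, the workshop must at least compensate total damage at k*: 165 + 257 = 422.

$422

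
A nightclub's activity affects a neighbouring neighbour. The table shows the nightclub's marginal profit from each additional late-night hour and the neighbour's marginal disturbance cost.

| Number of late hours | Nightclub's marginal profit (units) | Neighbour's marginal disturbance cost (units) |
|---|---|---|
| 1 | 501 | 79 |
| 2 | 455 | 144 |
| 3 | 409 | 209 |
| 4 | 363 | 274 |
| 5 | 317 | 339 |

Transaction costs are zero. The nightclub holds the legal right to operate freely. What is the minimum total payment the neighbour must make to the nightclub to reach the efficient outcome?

317

Left alone the nightclub would choose level 5 (marginal profit stays positive).
Efficient level: k* = 4 (marginal profit ≥ marginal disturbance cost through 4).
The neighbour must at least cover the nightclub's forgone profit from cutting 5→4: 317 = 317.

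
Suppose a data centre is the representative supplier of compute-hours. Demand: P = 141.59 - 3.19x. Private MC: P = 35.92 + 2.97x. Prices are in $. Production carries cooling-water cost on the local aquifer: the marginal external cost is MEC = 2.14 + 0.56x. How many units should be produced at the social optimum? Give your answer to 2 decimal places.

Social marginal cost = private MC + MEC = 38.06 + 3.53x.
Set SMC = demand: 38.06 + 3.53x = 141.59 - 3.19x → x* = 15.4063.

x* = 15.41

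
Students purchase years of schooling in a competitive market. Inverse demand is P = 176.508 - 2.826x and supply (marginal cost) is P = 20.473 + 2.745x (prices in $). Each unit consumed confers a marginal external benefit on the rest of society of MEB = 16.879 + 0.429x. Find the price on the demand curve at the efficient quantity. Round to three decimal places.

Social marginal benefit = demand + MEB = 193.387 - 2.397x.
Set SMB = MC: 193.387 - 2.397x = 20.473 + 2.745x → x* = 33.6278.
Consumer price on the demand curve at x*: 176.508 − 2.826×33.6278 = 81.4758.

P = $81.476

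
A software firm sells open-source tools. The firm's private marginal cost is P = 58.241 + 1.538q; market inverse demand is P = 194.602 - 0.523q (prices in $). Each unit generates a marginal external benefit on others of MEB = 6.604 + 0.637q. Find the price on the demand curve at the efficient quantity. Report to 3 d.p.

P = $142.094

Social marginal cost = private MC − MEB = 51.637 + 0.901q.
Set SMC = demand: 51.637 + 0.901q = 194.602 - 0.523q → q* = 100.3968.
Consumer price on the demand curve at q*: 194.602 − 0.523×100.3968 = 142.0945.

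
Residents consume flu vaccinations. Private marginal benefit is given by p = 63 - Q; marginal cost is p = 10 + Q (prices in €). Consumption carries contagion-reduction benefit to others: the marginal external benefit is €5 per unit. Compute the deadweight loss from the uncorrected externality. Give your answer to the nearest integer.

Market equilibrium (private): 10 + Q = 63 - Q → Q_m = 26.5000.
Social marginal benefit = demand + MEB = 68 - Q.
Set SMB = MC: 68 - Q = 10 + Q → Q* = 29.0000.
Between Q* and Q_m the wedge SMB − MC runs linearly from 0 to MEB(Q_m), so the loss is a triangle.
DWL = ½ × 2.5000 × 5.0000 = 6.2500.

DWL = €6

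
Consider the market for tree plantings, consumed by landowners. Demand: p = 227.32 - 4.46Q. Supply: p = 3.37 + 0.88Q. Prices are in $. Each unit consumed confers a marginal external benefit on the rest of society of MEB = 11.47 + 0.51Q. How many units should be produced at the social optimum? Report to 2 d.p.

Social marginal benefit = demand + MEB = 238.79 - 3.95Q.
Set SMB = MC: 238.79 - 3.95Q = 3.37 + 0.88Q → Q* = 48.7412.

Q* = 48.74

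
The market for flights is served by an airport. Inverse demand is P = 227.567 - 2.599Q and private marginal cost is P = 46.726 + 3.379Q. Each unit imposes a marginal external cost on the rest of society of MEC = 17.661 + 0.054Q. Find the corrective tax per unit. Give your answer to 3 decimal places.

Social marginal cost = private MC + MEC = 64.387 + 3.433Q.
Set SMC = demand: 64.387 + 3.433Q = 227.567 - 2.599Q → Q* = 27.0524.
The Pigouvian tax equals MEC at Q*: 17.661 + 0.054×27.0524 = 19.1218.

tax = 19.122 per unit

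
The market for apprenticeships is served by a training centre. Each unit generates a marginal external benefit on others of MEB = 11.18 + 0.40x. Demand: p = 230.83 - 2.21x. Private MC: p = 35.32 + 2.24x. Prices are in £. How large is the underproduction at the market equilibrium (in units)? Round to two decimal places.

7.10 units

Market equilibrium (private): 35.32 + 2.24x = 230.83 - 2.21x → x_m = 43.9348.
Social marginal cost = private MC − MEB = 24.14 + 1.84x.
Set SMC = demand: 24.14 + 1.84x = 230.83 - 2.21x → x* = 51.0346.
Gap = |43.9348 − 51.0346| = 7.0998.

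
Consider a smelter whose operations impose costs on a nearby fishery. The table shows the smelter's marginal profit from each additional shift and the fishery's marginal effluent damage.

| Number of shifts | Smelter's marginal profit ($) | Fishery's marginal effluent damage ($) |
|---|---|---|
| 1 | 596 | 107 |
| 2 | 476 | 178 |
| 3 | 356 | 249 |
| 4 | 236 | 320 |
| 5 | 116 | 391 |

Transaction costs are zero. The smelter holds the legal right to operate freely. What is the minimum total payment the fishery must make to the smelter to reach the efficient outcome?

Left alone the smelter would choose level 5 (marginal profit stays positive).
Efficient level: k* = 3 (marginal profit ≥ marginal effluent damage through 3).
The fishery must at least cover the smelter's forgone profit from cutting 5→3: 236 + 116 = 352.

$352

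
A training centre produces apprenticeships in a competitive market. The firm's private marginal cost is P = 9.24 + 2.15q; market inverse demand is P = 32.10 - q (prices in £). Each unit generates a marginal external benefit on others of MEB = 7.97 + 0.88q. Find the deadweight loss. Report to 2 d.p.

DWL = £45.40

Market equilibrium (private): 9.24 + 2.15q = 32.10 - q → q_m = 7.2571.
Social marginal cost = private MC − MEB = 1.27 + 1.27q.
Set SMC = demand: 1.27 + 1.27q = 32.10 - q → q* = 13.5815.
Between q* and q_m the wedge demand − SMC runs linearly from 0 to MEB(q_m), so the loss is a triangle.
DWL = ½ × 6.3244 × 14.3563 = 45.3975.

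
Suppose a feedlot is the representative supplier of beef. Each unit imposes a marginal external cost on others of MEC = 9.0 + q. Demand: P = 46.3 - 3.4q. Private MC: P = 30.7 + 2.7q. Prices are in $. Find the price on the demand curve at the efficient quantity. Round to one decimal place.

P = $43.1

Social marginal cost = private MC + MEC = 39.7 + 3.7q.
Set SMC = demand: 39.7 + 3.7q = 46.3 - 3.4q → q* = 0.9296.
Consumer price on the demand curve at q*: 46.3 − 3.4×0.9296 = 43.1394.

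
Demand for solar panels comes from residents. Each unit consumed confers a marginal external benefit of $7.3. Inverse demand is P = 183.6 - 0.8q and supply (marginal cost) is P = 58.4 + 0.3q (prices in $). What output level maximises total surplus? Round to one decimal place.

Social marginal benefit = demand + MEB = 190.9 - 0.8q.
Set SMB = MC: 190.9 - 0.8q = 58.4 + 0.3q → q* = 120.4545.

q* = 120.5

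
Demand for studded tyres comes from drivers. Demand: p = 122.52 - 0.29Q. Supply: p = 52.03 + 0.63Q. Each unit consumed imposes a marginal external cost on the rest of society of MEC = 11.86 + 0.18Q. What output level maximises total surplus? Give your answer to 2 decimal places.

Social marginal benefit = demand − MEC = 110.66 - 0.47Q.
Set SMB = MC: 110.66 - 0.47Q = 52.03 + 0.63Q → Q* = 53.3000.

Q* = 53.30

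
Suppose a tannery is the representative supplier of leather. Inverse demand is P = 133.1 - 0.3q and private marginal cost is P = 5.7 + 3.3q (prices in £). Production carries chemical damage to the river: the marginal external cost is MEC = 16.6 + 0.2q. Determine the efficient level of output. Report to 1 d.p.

Social marginal cost = private MC + MEC = 22.3 + 3.5q.
Set SMC = demand: 22.3 + 3.5q = 133.1 - 0.3q → q* = 29.1579.

q* = 29.2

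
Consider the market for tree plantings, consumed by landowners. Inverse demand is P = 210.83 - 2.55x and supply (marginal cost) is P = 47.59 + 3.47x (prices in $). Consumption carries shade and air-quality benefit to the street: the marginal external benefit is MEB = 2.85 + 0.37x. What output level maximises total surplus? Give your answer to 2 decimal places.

Social marginal benefit = demand + MEB = 213.68 - 2.18x.
Set SMB = MC: 213.68 - 2.18x = 47.59 + 3.47x → x* = 29.3965.

x* = 29.40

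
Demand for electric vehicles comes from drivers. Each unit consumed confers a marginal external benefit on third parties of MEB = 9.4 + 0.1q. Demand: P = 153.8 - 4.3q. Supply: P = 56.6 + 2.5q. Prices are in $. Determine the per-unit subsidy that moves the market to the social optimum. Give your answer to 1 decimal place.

Social marginal benefit = demand + MEB = 163.2 - 4.2q.
Set SMB = MC: 163.2 - 4.2q = 56.6 + 2.5q → q* = 15.9104.
The Pigouvian subsidy equals MEB at q*: 9.4 + 0.1×15.9104 = 10.9910.

subsidy = $11.0 per unit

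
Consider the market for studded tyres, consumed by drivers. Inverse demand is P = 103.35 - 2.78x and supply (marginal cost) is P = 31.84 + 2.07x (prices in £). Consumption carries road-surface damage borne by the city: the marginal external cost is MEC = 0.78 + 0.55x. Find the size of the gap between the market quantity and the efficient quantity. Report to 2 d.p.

Market equilibrium (private): 31.84 + 2.07x = 103.35 - 2.78x → x_m = 14.7443.
Social marginal benefit = demand − MEC = 102.57 - 3.33x.
Set SMB = MC: 102.57 - 3.33x = 31.84 + 2.07x → x* = 13.0981.
Gap = |14.7443 − 13.0981| = 1.6462.

1.65 units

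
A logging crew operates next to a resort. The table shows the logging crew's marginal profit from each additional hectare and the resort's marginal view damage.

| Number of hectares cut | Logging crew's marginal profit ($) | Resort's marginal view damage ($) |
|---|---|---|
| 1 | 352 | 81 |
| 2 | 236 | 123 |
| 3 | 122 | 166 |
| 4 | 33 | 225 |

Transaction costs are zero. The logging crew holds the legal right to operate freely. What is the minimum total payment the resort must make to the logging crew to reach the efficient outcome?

$155

Left alone the logging crew would choose level 4 (marginal profit stays positive).
Efficient level: k* = 2 (marginal profit ≥ marginal view damage through 2).
The resort must at least cover the logging crew's forgone profit from cutting 4→2: 122 + 33 = 155.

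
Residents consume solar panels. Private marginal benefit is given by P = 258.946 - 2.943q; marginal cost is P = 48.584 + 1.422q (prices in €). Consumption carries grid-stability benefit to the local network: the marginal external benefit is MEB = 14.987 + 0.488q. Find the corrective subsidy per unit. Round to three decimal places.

subsidy = €43.352 per unit

Social marginal benefit = demand + MEB = 273.933 - 2.455q.
Set SMB = MC: 273.933 - 2.455q = 48.584 + 1.422q → q* = 58.1246.
The Pigouvian subsidy equals MEB at q*: 14.987 + 0.488×58.1246 = 43.3518.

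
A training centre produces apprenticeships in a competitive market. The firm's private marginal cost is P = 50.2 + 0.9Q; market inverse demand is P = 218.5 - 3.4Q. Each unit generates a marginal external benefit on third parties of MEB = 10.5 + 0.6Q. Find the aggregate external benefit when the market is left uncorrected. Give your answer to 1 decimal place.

870.5

Market equilibrium (private): 50.2 + 0.9Q = 218.5 - 3.4Q → Q_m = 39.1395.
Total external benefit = ∫₀^{Q_m} (10.5 + 0.6Q) dQ = 10.5×39.1395 + ½×0.6×39.1395² = 870.5349.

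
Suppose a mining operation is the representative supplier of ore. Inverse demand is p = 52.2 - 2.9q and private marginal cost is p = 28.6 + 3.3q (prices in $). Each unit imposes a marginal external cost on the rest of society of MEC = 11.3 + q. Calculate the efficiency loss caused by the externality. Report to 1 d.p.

DWL = $15.8

Market equilibrium (private): 28.6 + 3.3q = 52.2 - 2.9q → q_m = 3.8065.
Social marginal cost = private MC + MEC = 39.9 + 4.3q.
Set SMC = demand: 39.9 + 4.3q = 52.2 - 2.9q → q* = 1.7083.
Height of the DWL triangle at q_m is SMC(q_m) − demand(q_m) = MEC(q_m) = 15.1065.
DWL = ½ × 2.0982 × 15.1065 = 15.8482.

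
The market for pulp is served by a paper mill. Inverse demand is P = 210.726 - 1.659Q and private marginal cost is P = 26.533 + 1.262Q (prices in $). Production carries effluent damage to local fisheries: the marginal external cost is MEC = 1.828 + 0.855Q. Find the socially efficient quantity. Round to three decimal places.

Social marginal cost = private MC + MEC = 28.361 + 2.117Q.
Set SMC = demand: 28.361 + 2.117Q = 210.726 - 1.659Q → Q* = 48.2958.

Q* = 48.296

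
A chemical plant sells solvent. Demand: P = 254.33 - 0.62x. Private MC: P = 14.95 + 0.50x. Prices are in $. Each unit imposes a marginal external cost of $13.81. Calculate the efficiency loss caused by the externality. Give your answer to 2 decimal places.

Market equilibrium (private): 14.95 + 0.50x = 254.33 - 0.62x → x_m = 213.7321.
Social marginal cost = private MC + MEC = 28.76 + 0.50x.
Set SMC = demand: 28.76 + 0.50x = 254.33 - 0.62x → x* = 201.4018.
Height of the DWL triangle at x_m is SMC(x_m) − demand(x_m) = MEC(x_m) = 13.8100.
DWL = ½ × 12.3303 × 13.8100 = 85.1407.

DWL = $85.14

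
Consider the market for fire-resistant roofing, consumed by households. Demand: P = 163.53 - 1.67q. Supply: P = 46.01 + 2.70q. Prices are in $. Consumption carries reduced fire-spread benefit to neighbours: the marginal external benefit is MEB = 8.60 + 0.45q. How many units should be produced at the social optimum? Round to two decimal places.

q* = 32.17

Social marginal benefit = demand + MEB = 172.13 - 1.22q.
Set SMB = MC: 172.13 - 1.22q = 46.01 + 2.70q → q* = 32.1735.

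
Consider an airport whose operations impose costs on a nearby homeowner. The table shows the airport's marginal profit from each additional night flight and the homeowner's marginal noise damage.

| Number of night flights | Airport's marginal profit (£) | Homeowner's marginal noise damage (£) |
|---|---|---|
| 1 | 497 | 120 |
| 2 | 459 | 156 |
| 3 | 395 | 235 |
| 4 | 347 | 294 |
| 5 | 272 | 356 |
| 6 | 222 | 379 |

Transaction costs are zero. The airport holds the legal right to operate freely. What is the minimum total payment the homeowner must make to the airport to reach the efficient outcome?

£494

Left alone the airport would choose level 6 (marginal profit stays positive).
Efficient level: k* = 4 (marginal profit ≥ marginal noise damage through 4).
The homeowner must at least cover the airport's forgone profit from cutting 6→4: 272 + 222 = 494.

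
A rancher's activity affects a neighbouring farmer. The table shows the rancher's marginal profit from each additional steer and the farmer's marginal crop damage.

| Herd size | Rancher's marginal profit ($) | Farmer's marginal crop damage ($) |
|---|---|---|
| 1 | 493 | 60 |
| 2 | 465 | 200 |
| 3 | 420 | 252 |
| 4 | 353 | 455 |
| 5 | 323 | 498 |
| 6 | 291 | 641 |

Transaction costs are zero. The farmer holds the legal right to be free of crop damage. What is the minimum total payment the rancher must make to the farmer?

$512

Efficient level: marginal profit ≥ marginal crop damage through level 3, so k* = 3.
With the farmer holding the right, the rancher must at least compensate total damage at k*: 60 + 200 + 252 = 512.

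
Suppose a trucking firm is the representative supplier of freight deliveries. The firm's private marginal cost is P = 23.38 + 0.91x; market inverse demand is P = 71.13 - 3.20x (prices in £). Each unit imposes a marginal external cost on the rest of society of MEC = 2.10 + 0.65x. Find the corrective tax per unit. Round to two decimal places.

tax = £8.33 per unit

Social marginal cost = private MC + MEC = 25.48 + 1.56x.
Set SMC = demand: 25.48 + 1.56x = 71.13 - 3.20x → x* = 9.5903.
The Pigouvian tax equals MEC at x*: 2.10 + 0.65×9.5903 = 8.3337.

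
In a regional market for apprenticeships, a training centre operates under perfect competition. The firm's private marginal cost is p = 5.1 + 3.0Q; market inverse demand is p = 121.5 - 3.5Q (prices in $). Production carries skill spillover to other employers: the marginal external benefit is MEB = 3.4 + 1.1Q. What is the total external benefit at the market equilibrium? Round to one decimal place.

Market equilibrium (private): 5.1 + 3.0Q = 121.5 - 3.5Q → Q_m = 17.9077.
Total external benefit = ∫₀^{Q_m} (3.4 + 1.1Q) dQ = 3.4×17.9077 + ½×1.1×17.9077² = 237.2633.

$237.3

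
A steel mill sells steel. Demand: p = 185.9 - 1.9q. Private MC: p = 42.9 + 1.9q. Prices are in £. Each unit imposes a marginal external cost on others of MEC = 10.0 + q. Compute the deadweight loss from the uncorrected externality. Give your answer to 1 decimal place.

Market equilibrium (private): 42.9 + 1.9q = 185.9 - 1.9q → q_m = 37.6316.
Social marginal cost = private MC + MEC = 52.9 + 2.9q.
Set SMC = demand: 52.9 + 2.9q = 185.9 - 1.9q → q* = 27.7083.
Between q* and q_m the wedge SMC − demand runs linearly from 0 to MEC(q_m), so the loss is a triangle.
DWL = ½ × 9.9233 × 47.6316 = 236.3313.

DWL = £236.3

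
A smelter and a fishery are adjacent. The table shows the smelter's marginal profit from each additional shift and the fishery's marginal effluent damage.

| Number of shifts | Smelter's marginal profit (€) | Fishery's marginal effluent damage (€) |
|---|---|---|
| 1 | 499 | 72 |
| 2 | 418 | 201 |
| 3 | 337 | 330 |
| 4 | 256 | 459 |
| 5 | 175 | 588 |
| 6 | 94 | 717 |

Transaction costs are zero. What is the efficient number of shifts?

Bargaining reaches the level where marginal profit last exceeds marginal effluent damage.
That holds through level 3 (337 ≥ 330) but not at 4 (256 < 459).

3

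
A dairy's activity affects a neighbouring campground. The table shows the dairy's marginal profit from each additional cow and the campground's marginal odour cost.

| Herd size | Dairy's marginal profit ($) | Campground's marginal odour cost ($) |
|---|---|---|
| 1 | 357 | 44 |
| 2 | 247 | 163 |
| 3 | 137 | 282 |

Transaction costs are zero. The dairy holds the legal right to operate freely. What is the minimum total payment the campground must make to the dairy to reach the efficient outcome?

Left alone the dairy would choose level 3 (marginal profit stays positive).
Efficient level: k* = 2 (marginal profit ≥ marginal odour cost through 2).
The campground must at least cover the dairy's forgone profit from cutting 3→2: 137 = 137.

$137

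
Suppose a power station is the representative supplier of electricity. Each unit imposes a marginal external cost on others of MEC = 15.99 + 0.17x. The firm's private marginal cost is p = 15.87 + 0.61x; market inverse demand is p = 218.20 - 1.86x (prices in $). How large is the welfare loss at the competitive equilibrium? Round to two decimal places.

DWL = $169.50

Market equilibrium (private): 15.87 + 0.61x = 218.20 - 1.86x → x_m = 81.9150.
Social marginal cost = private MC + MEC = 31.86 + 0.78x.
Set SMC = demand: 31.86 + 0.78x = 218.20 - 1.86x → x* = 70.5833.
Height of the DWL triangle at x_m is SMC(x_m) − demand(x_m) = MEC(x_m) = 29.9155.
DWL = ½ × 11.3317 × 29.9155 = 169.4967.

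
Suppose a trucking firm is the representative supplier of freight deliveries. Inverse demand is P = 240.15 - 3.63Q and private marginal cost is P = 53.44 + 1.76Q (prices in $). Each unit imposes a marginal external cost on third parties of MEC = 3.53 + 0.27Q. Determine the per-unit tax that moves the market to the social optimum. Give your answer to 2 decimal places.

tax = $12.27 per unit

Social marginal cost = private MC + MEC = 56.97 + 2.03Q.
Set SMC = demand: 56.97 + 2.03Q = 240.15 - 3.63Q → Q* = 32.3640.
The Pigouvian tax equals MEC at Q*: 3.53 + 0.27×32.3640 = 12.2683.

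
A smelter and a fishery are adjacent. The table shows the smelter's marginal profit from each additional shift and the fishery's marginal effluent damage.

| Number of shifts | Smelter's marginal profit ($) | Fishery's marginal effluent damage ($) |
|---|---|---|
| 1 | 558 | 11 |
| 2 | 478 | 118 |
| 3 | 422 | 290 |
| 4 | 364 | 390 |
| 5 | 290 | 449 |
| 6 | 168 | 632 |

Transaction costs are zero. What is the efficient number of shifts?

Bargaining reaches the level where marginal profit last exceeds marginal effluent damage.
That holds through level 3 (422 ≥ 290) but not at 4 (364 < 390).

3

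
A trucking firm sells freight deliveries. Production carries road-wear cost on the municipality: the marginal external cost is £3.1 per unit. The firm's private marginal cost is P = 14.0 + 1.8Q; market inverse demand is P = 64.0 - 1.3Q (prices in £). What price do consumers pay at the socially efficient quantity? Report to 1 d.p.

P = £44.3

Social marginal cost = private MC + MEC = 17.1 + 1.8Q.
Set SMC = demand: 17.1 + 1.8Q = 64.0 - 1.3Q → Q* = 15.1290.
Consumer price on the demand curve at Q*: 64.0 − 1.3×15.1290 = 44.3323.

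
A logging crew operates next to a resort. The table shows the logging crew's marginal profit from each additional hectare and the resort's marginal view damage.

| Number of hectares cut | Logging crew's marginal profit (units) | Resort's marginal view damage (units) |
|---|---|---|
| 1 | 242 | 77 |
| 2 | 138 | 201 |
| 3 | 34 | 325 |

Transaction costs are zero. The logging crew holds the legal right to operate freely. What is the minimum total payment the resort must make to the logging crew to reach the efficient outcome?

172

Left alone the logging crew would choose level 3 (marginal profit stays positive).
Efficient level: k* = 1 (marginal profit ≥ marginal view damage through 1).
The resort must at least cover the logging crew's forgone profit from cutting 3→1: 138 + 34 = 172.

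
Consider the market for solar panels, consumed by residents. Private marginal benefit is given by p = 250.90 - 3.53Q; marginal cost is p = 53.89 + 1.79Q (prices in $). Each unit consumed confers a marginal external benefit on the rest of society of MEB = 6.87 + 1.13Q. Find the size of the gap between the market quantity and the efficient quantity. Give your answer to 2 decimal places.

11.63 units

Market equilibrium (private): 53.89 + 1.79Q = 250.90 - 3.53Q → Q_m = 37.0320.
Social marginal benefit = demand + MEB = 257.77 - 2.40Q.
Set SMB = MC: 257.77 - 2.40Q = 53.89 + 1.79Q → Q* = 48.6587.
Gap = |37.0320 − 48.6587| = 11.6267.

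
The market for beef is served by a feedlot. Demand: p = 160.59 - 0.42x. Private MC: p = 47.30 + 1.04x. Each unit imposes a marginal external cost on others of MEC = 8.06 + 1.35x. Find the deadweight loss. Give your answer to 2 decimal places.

DWL = 2264.61

Market equilibrium (private): 47.30 + 1.04x = 160.59 - 0.42x → x_m = 77.5959.
Social marginal cost = private MC + MEC = 55.36 + 2.39x.
Set SMC = demand: 55.36 + 2.39x = 160.59 - 0.42x → x* = 37.4484.
The loss is the area between SMC and demand from x* to x_m; with linear curves that's a triangle of height MEC(x_m).
DWL = ½ × 40.1475 × 112.8145 = 2264.6101.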